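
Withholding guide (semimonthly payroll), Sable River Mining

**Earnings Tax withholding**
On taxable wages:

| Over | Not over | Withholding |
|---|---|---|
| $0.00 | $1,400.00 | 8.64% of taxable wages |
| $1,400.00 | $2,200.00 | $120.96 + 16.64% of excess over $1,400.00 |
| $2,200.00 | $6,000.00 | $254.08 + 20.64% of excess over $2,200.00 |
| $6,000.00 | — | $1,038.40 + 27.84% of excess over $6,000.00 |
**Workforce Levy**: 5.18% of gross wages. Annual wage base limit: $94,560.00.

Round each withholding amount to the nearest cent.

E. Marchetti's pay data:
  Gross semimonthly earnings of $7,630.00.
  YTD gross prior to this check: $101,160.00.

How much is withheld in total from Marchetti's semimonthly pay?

$1,492.19

Earnings Tax: taxable = $7,630.00
  $1,038.40 + 27.84% × ($7,630.00 − $6,000.00) = $1,038.40 + 27.84% × $1,630.00 = $1,492.19
Workforce Levy: YTD $101,160.00 ≥ cap $94,560.00 → $0.00
Total: $1,492.19 + $0.00 = $1,492.19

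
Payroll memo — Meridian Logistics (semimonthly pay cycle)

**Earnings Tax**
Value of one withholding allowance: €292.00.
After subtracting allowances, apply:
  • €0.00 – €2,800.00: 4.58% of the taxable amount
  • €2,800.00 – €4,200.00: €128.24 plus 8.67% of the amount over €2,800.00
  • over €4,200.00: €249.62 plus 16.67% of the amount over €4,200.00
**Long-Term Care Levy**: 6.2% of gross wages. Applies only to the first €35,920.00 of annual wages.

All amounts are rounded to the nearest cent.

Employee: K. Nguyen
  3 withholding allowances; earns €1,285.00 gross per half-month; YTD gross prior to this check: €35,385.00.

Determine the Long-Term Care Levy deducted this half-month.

Long-Term Care Levy: cap €35,920.00 − YTD €35,385.00 = €535.00 subject; 6.2% × €535.00 = €33.17

€33.17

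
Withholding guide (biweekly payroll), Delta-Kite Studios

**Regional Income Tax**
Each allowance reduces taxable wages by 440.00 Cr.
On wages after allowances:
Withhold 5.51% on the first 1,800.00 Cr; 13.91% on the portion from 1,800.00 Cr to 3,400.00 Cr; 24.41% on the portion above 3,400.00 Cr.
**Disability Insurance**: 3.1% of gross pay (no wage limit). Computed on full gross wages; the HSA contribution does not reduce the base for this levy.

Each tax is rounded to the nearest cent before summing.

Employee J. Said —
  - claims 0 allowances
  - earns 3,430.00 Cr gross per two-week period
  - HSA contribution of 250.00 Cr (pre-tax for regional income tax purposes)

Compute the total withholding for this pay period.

397.47 Cr

Regional Income Tax: taxable = 3,430.00 Cr − 250.00 Cr = 3,180.00 Cr
  99.18 Cr + 13.91% × (3,180.00 Cr − 1,800.00 Cr) = 99.18 Cr + 13.91% × 1,380.00 Cr = 291.14 Cr
Disability Insurance: 3.1% × 3,430.00 Cr = 106.33 Cr
Total: 291.14 Cr + 106.33 Cr = 397.47 Cr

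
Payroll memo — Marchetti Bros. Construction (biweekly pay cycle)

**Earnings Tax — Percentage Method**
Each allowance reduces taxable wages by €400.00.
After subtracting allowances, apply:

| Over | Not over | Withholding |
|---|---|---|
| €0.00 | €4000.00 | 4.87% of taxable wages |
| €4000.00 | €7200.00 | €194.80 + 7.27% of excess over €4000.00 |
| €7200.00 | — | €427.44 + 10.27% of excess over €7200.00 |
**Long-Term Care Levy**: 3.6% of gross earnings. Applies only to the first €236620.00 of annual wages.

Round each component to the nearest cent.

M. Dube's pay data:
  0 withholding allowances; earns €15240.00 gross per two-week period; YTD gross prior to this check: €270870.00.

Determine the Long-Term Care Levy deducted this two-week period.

€0.00

Long-Term Care Levy: YTD €270870.00 ≥ cap €236620.00 → €0.00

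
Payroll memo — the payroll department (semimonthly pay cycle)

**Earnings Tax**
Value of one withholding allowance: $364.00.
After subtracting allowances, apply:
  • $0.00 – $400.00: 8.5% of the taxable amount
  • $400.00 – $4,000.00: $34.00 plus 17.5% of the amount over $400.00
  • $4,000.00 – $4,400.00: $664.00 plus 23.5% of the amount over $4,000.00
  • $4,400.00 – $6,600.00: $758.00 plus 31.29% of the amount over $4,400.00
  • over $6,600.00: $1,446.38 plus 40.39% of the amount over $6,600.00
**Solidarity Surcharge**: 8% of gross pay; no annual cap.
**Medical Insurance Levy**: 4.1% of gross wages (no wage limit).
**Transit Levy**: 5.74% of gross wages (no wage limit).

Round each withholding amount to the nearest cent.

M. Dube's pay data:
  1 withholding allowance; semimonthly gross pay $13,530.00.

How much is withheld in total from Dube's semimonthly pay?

$6,512.14

Earnings Tax: taxable = $13,530.00 − 1×$364.00 = $13,166.00
  $1,446.38 + 40.39% × ($13,166.00 − $6,600.00) = $1,446.38 + 40.39% × $6,566.00 = $4,098.39
Solidarity Surcharge: 8% × $13,530.00 = $1,082.40
Medical Insurance Levy: 4.1% × $13,530.00 = $554.73
Transit Levy: 5.74% × $13,530.00 = $776.62
Total: $4,098.39 + $1,082.40 + $554.73 + $776.62 = $6,512.14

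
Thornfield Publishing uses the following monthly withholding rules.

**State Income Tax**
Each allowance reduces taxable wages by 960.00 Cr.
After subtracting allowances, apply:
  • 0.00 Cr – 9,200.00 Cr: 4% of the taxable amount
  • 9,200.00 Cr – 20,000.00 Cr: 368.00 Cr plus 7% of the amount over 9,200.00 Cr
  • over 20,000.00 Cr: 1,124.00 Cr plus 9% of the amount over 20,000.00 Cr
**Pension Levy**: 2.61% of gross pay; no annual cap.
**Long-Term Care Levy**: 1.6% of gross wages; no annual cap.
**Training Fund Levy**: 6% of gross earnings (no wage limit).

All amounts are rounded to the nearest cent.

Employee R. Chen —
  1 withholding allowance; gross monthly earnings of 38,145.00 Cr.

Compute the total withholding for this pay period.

State Income Tax: taxable = 38,145.00 Cr − 1×960.00 Cr = 37,185.00 Cr
  1,124.00 Cr + 9% × (37,185.00 Cr − 20,000.00 Cr) = 1,124.00 Cr + 9% × 17,185.00 Cr = 2,670.65 Cr
Pension Levy: 2.61% × 38,145.00 Cr = 995.58 Cr
Long-Term Care Levy: 1.6% × 38,145.00 Cr = 610.32 Cr
Training Fund Levy: 6% × 38,145.00 Cr = 2,288.70 Cr
Total: 2,670.65 Cr + 995.58 Cr + 610.32 Cr + 2,288.70 Cr = 6,565.25 Cr

6,565.25 Cr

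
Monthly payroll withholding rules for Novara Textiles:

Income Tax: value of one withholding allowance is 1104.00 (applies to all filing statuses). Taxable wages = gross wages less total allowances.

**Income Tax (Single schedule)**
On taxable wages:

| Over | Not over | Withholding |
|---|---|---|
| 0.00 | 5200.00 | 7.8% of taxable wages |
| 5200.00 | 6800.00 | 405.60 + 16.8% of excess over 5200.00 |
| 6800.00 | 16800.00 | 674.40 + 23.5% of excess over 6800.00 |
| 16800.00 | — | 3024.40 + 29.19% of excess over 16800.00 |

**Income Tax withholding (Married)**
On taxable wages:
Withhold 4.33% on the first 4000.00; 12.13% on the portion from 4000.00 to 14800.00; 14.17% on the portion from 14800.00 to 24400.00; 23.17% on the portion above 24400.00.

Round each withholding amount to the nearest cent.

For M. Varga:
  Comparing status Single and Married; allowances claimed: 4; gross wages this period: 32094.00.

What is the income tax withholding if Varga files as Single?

6199.69

Income Tax (Single): taxable = 32094.00 − 4×1104.00 = 27678.00
  3024.40 + 29.19% × (27678.00 − 16800.00) = 3024.40 + 29.19% × 10878.00 = 6199.69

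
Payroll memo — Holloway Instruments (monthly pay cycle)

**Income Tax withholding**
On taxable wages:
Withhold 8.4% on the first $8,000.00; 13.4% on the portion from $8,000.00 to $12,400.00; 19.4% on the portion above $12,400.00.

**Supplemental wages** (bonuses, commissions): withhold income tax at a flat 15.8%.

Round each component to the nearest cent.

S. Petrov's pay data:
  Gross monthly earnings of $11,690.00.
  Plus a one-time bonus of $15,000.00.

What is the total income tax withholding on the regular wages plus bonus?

Income Tax: taxable = $11,690.00
  $672.00 + 13.4% × ($11,690.00 − $8,000.00) = $672.00 + 13.4% × $3,690.00 = $1,166.46
Supplemental (15.8% flat on bonus): 15.8% × $15,000.00 = $2,370.00
Total income tax: $1,166.46 + $2,370.00 = $3,536.46

$3,536.46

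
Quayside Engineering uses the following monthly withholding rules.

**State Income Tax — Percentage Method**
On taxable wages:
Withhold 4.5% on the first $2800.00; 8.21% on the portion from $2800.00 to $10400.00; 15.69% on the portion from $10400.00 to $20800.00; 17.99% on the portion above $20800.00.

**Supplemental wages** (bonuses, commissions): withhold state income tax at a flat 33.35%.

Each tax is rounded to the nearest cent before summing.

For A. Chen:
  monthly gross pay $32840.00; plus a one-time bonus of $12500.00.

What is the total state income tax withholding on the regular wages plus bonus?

$8716.47

State Income Tax: taxable = $32840.00
  $2381.72 + 17.99% × ($32840.00 − $20800.00) = $2381.72 + 17.99% × $12040.00 = $4547.72
Supplemental (33.35% flat on bonus): 33.35% × $12500.00 = $4168.75
Total state income tax: $4547.72 + $4168.75 = $8716.47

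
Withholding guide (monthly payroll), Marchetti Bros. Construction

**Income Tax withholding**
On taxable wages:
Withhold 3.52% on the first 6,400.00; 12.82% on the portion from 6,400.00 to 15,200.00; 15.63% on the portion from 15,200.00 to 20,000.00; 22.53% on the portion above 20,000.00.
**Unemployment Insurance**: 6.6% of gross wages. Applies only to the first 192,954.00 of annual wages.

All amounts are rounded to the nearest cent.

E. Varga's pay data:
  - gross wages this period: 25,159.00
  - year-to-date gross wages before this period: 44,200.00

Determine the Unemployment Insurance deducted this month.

1,660.49

Unemployment Insurance: 6.6% × 25,159.00 = 1,660.49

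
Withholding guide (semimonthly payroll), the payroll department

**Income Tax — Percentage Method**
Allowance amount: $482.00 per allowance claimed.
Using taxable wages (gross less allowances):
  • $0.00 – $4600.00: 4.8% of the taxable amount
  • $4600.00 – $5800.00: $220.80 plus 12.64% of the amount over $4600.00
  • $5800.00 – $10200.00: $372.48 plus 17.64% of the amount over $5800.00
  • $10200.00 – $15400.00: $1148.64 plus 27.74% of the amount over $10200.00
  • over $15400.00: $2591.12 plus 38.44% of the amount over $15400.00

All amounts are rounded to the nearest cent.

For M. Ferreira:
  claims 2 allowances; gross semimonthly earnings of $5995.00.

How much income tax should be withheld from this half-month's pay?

Income Tax: taxable = $5995.00 − 2×$482.00 = $5031.00
  $220.80 + 12.64% × ($5031.00 − $4600.00) = $220.80 + 12.64% × $431.00 = $275.28

$275.28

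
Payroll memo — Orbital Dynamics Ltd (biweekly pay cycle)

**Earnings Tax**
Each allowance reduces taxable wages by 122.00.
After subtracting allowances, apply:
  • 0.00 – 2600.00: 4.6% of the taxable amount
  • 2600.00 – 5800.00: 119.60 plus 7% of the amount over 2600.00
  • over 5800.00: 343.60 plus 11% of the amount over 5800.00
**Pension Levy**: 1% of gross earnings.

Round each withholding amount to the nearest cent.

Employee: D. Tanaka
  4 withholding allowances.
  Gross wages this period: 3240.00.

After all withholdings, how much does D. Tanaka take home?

3077.36

Earnings Tax: taxable = 3240.00 − 4×122.00 = 2752.00
  119.60 + 7% × (2752.00 − 2600.00) = 119.60 + 7% × 152.00 = 130.24
Pension Levy: 1% × 3240.00 = 32.40
Total withheld: 130.24 + 32.40 = 162.64
Net pay: 3240.00 − 162.64 = 3077.36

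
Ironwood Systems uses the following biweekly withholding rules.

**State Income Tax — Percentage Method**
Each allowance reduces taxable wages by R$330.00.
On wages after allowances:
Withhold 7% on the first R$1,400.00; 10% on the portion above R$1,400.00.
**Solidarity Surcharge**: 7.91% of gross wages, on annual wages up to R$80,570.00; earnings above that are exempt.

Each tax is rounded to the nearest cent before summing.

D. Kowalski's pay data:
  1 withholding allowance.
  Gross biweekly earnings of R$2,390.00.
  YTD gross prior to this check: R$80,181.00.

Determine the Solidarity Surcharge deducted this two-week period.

R$30.77

Solidarity Surcharge: cap R$80,570.00 − YTD R$80,181.00 = R$389.00 subject; 7.91% × R$389.00 = R$30.77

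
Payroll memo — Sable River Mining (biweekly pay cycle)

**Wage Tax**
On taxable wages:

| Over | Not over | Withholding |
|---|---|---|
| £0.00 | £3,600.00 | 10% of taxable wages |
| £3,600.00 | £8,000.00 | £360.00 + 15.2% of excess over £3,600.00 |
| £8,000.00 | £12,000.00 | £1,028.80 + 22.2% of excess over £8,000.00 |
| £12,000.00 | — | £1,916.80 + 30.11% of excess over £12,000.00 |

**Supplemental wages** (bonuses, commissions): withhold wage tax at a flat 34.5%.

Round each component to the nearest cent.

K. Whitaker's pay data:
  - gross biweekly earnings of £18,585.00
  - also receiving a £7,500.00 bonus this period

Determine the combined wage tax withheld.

£6,487.04

Wage Tax: taxable = £18,585.00
  £1,916.80 + 30.11% × (£18,585.00 − £12,000.00) = £1,916.80 + 30.11% × £6,585.00 = £3,899.54
Supplemental (34.5% flat on bonus): 34.5% × £7,500.00 = £2,587.50
Total wage tax: £3,899.54 + £2,587.50 = £6,487.04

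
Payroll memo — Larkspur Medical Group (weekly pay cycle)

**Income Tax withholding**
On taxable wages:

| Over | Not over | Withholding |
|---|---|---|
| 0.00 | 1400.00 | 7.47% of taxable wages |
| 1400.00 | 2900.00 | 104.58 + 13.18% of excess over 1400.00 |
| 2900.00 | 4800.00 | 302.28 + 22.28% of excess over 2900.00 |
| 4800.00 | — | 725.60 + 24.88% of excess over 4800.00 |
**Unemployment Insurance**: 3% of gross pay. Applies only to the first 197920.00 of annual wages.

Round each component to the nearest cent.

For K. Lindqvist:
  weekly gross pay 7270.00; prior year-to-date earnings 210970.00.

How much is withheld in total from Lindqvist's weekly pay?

Income Tax: taxable = 7270.00
  725.60 + 24.88% × (7270.00 − 4800.00) = 725.60 + 24.88% × 2470.00 = 1340.14
Unemployment Insurance: YTD 210970.00 ≥ cap 197920.00 → 0.00
Total: 1340.14 + 0.00 = 1340.14

1340.14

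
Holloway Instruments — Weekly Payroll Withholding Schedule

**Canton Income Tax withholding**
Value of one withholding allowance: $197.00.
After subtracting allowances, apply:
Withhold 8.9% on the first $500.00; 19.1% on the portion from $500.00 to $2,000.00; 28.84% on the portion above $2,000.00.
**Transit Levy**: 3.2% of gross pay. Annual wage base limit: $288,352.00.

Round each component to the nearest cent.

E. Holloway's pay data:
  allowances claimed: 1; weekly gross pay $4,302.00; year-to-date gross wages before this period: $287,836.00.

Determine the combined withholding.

$954.59

Canton Income Tax: taxable = $4,302.00 − 1×$197.00 = $4,105.00
  $331.00 + 28.84% × ($4,105.00 − $2,000.00) = $331.00 + 28.84% × $2,105.00 = $938.08
Transit Levy: cap $288,352.00 − YTD $287,836.00 = $516.00 subject; 3.2% × $516.00 = $16.51
Total: $938.08 + $16.51 = $954.59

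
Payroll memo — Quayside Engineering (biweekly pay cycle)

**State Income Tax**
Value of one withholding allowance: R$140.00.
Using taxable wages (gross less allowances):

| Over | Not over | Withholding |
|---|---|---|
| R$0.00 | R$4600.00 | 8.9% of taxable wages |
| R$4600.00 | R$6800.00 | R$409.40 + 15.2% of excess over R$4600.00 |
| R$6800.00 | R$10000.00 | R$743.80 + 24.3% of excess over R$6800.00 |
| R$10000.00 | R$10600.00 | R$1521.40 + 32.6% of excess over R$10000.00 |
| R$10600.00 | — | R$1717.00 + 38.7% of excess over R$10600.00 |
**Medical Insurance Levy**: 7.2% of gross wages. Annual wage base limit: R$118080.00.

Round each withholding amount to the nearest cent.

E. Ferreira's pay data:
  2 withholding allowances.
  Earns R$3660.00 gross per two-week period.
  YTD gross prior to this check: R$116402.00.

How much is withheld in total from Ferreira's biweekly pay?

State Income Tax: taxable = R$3660.00 − 2×R$140.00 = R$3380.00
  8.9% × R$3380.00 = R$300.82
Medical Insurance Levy: cap R$118080.00 − YTD R$116402.00 = R$1678.00 subject; 7.2% × R$1678.00 = R$120.82
Total: R$300.82 + R$120.82 = R$421.64

R$421.64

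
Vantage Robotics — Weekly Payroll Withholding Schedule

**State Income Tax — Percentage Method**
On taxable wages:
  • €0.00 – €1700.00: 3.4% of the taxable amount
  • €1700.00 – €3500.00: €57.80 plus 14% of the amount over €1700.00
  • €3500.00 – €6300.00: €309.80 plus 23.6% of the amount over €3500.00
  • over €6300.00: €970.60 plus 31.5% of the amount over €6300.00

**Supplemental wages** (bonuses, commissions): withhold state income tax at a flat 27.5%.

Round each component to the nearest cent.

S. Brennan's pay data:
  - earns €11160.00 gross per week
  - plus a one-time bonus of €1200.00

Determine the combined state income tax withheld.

State Income Tax: taxable = €11160.00
  €970.60 + 31.5% × (€11160.00 − €6300.00) = €970.60 + 31.5% × €4860.00 = €2501.50
Supplemental (27.5% flat on bonus): 27.5% × €1200.00 = €330.00
Total state income tax: €2501.50 + €330.00 = €2831.50

€2831.50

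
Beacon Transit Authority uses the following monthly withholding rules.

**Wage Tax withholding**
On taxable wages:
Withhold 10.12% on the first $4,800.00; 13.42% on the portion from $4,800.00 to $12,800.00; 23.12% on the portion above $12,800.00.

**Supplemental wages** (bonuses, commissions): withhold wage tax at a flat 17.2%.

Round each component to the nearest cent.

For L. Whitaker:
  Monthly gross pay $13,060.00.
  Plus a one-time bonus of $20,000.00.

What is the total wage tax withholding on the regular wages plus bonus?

Wage Tax: taxable = $13,060.00
  $1,559.36 + 23.12% × ($13,060.00 − $12,800.00) = $1,559.36 + 23.12% × $260.00 = $1,619.47
Supplemental (17.2% flat on bonus): 17.2% × $20,000.00 = $3,440.00
Total wage tax: $1,619.47 + $3,440.00 = $5,059.47

$5,059.47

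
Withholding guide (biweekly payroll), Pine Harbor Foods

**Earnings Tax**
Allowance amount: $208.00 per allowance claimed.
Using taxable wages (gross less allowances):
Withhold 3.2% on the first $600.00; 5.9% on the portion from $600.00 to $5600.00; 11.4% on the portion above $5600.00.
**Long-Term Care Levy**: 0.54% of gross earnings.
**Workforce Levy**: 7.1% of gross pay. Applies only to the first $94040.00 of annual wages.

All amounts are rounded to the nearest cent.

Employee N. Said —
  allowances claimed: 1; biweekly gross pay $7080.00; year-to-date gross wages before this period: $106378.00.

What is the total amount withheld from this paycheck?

Earnings Tax: taxable = $7080.00 − 1×$208.00 = $6872.00
  $314.20 + 11.4% × ($6872.00 − $5600.00) = $314.20 + 11.4% × $1272.00 = $459.21
Long-Term Care Levy: 0.54% × $7080.00 = $38.23
Workforce Levy: YTD $106378.00 ≥ cap $94040.00 → $0.00
Total: $459.21 + $38.23 + $0.00 = $497.44

$497.44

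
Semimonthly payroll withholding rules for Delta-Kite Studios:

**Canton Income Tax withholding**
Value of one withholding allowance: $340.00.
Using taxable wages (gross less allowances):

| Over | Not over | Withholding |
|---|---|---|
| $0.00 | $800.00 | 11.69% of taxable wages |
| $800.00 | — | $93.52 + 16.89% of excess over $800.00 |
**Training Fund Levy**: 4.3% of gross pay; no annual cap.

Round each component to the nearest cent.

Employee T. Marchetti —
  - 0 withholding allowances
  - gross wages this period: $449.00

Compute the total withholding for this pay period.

Canton Income Tax: taxable = $449.00
  11.69% × $449.00 = $52.49
Training Fund Levy: 4.3% × $449.00 = $19.31
Total: $52.49 + $19.31 = $71.80

$71.80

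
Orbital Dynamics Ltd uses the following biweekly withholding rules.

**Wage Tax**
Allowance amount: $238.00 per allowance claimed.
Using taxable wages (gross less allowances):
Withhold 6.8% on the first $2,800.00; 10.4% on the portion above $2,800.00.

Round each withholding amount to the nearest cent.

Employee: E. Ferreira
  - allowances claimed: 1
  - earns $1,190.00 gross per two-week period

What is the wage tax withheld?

$64.74

Wage Tax: taxable = $1,190.00 − 1×$238.00 = $952.00
  6.8% × $952.00 = $64.74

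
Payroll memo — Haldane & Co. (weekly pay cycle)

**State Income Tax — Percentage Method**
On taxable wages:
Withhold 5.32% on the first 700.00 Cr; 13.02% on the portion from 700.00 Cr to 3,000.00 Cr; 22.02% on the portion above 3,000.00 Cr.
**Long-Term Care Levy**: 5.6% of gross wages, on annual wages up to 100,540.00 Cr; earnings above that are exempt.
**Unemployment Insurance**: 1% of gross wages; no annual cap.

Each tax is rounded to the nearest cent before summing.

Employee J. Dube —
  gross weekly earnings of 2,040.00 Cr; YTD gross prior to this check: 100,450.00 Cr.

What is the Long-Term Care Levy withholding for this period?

Long-Term Care Levy: cap 100,540.00 Cr − YTD 100,450.00 Cr = 90.00 Cr subject; 5.6% × 90.00 Cr = 5.04 Cr

5.04 Cr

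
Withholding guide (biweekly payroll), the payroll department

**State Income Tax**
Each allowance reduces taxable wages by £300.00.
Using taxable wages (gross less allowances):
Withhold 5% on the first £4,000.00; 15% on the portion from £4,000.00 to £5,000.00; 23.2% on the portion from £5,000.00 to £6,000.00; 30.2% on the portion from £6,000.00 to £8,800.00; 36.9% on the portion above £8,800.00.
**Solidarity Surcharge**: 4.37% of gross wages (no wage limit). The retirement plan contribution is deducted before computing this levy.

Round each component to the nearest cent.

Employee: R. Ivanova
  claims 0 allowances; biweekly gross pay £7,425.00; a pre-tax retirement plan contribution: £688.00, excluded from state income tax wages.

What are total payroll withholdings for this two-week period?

£1,098.98

State Income Tax: taxable = £7,425.00 − £688.00 = £6,737.00
  £582.00 + 30.2% × (£6,737.00 − £6,000.00) = £582.00 + 30.2% × £737.00 = £804.57
Solidarity Surcharge: 4.37% × £6,737.00 = £294.41
Total: £804.57 + £294.41 = £1,098.98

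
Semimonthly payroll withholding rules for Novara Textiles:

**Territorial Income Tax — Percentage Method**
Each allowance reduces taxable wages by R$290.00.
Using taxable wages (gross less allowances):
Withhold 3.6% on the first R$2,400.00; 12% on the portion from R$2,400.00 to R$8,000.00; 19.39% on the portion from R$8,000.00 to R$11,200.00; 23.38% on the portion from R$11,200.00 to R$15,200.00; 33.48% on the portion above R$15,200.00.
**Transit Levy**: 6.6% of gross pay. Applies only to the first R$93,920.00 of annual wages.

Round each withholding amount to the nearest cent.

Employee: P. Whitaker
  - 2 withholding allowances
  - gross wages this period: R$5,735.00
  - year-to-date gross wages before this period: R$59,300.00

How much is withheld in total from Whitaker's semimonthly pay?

R$795.51

Territorial Income Tax: taxable = R$5,735.00 − 2×R$290.00 = R$5,155.00
  R$86.40 + 12% × (R$5,155.00 − R$2,400.00) = R$86.40 + 12% × R$2,755.00 = R$417.00
Transit Levy: 6.6% × R$5,735.00 = R$378.51
Total: R$417.00 + R$378.51 = R$795.51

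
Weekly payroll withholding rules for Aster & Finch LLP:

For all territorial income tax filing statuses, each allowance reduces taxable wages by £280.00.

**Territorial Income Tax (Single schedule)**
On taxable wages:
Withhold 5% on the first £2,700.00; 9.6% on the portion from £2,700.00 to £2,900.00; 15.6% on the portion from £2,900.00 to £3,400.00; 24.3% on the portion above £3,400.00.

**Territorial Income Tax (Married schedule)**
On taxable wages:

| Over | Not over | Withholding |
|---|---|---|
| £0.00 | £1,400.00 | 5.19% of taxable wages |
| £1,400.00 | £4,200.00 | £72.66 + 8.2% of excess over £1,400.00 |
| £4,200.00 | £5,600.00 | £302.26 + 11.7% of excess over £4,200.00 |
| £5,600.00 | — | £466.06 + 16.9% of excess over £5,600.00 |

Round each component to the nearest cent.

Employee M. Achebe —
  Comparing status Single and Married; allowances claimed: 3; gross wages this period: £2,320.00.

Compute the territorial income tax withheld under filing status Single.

Territorial Income Tax (Single): taxable = £2,320.00 − 3×£280.00 = £1,480.00
  5% × £1,480.00 = £74.00

£74.00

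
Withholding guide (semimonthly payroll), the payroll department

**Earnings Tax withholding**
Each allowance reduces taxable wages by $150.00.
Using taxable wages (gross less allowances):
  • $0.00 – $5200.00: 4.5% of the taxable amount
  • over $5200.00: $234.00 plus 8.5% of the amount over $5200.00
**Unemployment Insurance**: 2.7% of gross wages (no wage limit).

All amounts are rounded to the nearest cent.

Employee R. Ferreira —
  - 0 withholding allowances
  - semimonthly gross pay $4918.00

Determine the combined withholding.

Earnings Tax: taxable = $4918.00
  4.5% × $4918.00 = $221.31
Unemployment Insurance: 2.7% × $4918.00 = $132.79
Total: $221.31 + $132.79 = $354.10

$354.10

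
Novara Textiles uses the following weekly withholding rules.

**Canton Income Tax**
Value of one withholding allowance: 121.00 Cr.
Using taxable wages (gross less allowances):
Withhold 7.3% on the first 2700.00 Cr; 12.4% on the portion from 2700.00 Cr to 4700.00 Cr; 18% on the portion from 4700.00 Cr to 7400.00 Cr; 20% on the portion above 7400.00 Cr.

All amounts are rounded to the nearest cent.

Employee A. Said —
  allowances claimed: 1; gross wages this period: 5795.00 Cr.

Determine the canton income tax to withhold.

Canton Income Tax: taxable = 5795.00 Cr − 1×121.00 Cr = 5674.00 Cr
  445.10 Cr + 18% × (5674.00 Cr − 4700.00 Cr) = 445.10 Cr + 18% × 974.00 Cr = 620.42 Cr

620.42 Cr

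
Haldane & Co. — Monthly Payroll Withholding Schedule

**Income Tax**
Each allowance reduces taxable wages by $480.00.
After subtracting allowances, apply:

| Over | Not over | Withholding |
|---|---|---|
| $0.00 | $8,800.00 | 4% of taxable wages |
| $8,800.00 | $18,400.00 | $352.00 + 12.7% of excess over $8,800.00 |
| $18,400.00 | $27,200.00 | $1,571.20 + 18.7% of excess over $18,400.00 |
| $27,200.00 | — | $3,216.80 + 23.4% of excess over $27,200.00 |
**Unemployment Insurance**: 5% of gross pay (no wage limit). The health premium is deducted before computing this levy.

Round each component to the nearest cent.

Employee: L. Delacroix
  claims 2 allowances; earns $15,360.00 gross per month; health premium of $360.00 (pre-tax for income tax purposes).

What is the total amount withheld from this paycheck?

$1,767.48

Income Tax: taxable = $15,360.00 − $360.00 − 2×$480.00 = $14,040.00
  $352.00 + 12.7% × ($14,040.00 − $8,800.00) = $352.00 + 12.7% × $5,240.00 = $1,017.48
Unemployment Insurance: 5% × $15,000.00 = $750.00
Total: $1,017.48 + $750.00 = $1,767.48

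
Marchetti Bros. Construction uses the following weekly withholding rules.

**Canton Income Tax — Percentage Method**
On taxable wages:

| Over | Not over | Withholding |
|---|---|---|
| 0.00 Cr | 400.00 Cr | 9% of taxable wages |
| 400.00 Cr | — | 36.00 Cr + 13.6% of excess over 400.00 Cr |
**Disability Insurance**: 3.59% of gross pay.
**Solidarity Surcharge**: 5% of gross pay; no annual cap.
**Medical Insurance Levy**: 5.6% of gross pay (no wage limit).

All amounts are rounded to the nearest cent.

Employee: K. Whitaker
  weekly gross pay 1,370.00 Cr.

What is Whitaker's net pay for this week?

Canton Income Tax: taxable = 1,370.00 Cr
  36.00 Cr + 13.6% × (1,370.00 Cr − 400.00 Cr) = 36.00 Cr + 13.6% × 970.00 Cr = 167.92 Cr
Disability Insurance: 3.59% × 1,370.00 Cr = 49.18 Cr
Solidarity Surcharge: 5% × 1,370.00 Cr = 68.50 Cr
Medical Insurance Levy: 5.6% × 1,370.00 Cr = 76.72 Cr
Total withheld: 167.92 Cr + 49.18 Cr + 68.50 Cr + 76.72 Cr = 362.32 Cr
Net pay: 1,370.00 Cr − 362.32 Cr = 1,007.68 Cr

1,007.68 Cr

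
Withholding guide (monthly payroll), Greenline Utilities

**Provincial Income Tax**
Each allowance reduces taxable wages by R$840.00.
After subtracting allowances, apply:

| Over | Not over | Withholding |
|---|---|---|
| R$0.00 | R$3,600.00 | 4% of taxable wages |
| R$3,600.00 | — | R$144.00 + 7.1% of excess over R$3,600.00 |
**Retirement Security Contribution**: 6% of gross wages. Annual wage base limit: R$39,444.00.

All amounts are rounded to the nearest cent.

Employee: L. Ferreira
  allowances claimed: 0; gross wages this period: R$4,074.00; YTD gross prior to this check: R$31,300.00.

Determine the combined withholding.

Provincial Income Tax: taxable = R$4,074.00
  R$144.00 + 7.1% × (R$4,074.00 − R$3,600.00) = R$144.00 + 7.1% × R$474.00 = R$177.65
Retirement Security Contribution: 6% × R$4,074.00 = R$244.44
Total: R$177.65 + R$244.44 = R$422.09

R$422.09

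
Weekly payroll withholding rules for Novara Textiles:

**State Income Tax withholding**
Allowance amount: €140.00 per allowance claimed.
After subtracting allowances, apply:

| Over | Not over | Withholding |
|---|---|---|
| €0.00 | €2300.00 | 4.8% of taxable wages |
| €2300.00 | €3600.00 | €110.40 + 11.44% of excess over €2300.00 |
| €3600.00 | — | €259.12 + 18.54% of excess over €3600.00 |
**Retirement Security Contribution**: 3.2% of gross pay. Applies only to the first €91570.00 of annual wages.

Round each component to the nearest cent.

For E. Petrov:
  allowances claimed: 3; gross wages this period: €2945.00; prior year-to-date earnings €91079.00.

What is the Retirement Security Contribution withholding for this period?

€15.71

Retirement Security Contribution: cap €91570.00 − YTD €91079.00 = €491.00 subject; 3.2% × €491.00 = €15.71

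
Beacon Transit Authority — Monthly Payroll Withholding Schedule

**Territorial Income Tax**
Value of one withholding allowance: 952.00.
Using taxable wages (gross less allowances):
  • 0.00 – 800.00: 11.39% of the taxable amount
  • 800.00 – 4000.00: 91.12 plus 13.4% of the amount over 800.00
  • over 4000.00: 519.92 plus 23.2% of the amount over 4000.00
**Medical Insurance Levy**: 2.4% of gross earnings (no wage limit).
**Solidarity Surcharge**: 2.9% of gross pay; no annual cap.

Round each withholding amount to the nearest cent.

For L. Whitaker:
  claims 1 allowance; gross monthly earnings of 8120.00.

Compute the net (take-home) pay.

Territorial Income Tax: taxable = 8120.00 − 1×952.00 = 7168.00
  519.92 + 23.2% × (7168.00 − 4000.00) = 519.92 + 23.2% × 3168.00 = 1254.90
Medical Insurance Levy: 2.4% × 8120.00 = 194.88
Solidarity Surcharge: 2.9% × 8120.00 = 235.48
Total withheld: 1254.90 + 194.88 + 235.48 = 1685.26
Net pay: 8120.00 − 1685.26 = 6434.74

6434.74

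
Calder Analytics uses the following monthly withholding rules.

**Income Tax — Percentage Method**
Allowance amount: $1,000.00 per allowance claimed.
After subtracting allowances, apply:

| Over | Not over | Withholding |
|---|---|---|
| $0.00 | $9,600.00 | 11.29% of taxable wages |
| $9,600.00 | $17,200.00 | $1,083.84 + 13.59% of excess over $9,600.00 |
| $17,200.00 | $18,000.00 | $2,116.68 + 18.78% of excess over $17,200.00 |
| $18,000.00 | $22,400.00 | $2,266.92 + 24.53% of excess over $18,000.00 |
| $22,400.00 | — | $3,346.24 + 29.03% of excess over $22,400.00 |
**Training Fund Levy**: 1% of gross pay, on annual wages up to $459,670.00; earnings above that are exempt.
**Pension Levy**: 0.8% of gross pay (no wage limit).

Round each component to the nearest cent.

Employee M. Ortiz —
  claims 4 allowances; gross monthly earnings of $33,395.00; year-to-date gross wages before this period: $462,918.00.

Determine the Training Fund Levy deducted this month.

Training Fund Levy: YTD $462,918.00 ≥ cap $459,670.00 → $0.00

$0.00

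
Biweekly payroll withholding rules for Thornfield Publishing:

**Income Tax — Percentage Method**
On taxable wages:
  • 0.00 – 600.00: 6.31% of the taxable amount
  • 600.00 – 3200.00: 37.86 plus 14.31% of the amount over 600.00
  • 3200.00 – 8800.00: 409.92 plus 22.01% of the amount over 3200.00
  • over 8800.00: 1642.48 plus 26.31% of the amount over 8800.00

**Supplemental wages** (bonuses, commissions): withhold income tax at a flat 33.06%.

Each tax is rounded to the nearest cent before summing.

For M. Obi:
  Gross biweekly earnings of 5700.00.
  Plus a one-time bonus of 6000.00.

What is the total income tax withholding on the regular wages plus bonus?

Income Tax: taxable = 5700.00
  409.92 + 22.01% × (5700.00 − 3200.00) = 409.92 + 22.01% × 2500.00 = 960.17
Supplemental (33.06% flat on bonus): 33.06% × 6000.00 = 1983.60
Total income tax: 960.17 + 1983.60 = 2943.77

2943.77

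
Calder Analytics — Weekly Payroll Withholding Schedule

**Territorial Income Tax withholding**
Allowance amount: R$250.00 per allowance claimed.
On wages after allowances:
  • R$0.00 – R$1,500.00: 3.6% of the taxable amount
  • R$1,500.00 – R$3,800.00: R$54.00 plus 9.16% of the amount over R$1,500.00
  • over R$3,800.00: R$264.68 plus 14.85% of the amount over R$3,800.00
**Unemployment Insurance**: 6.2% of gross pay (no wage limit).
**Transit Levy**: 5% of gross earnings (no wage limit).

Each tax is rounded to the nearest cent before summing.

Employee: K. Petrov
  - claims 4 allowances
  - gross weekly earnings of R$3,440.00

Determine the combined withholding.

R$525.38

Territorial Income Tax: taxable = R$3,440.00 − 4×R$250.00 = R$2,440.00
  R$54.00 + 9.16% × (R$2,440.00 − R$1,500.00) = R$54.00 + 9.16% × R$940.00 = R$140.10
Unemployment Insurance: 6.2% × R$3,440.00 = R$213.28
Transit Levy: 5% × R$3,440.00 = R$172.00
Total: R$140.10 + R$213.28 + R$172.00 = R$525.38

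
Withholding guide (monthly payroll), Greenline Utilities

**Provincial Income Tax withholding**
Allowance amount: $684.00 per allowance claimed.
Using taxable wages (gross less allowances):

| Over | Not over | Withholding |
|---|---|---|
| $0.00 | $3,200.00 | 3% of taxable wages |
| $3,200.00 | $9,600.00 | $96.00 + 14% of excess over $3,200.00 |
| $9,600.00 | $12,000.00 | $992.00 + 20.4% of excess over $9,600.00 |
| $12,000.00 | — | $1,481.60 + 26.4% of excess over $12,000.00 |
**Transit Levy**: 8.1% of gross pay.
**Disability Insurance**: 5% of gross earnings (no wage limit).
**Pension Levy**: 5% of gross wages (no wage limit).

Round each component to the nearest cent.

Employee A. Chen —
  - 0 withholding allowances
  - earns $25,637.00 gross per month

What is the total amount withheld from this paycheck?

Provincial Income Tax: taxable = $25,637.00
  $1,481.60 + 26.4% × ($25,637.00 − $12,000.00) = $1,481.60 + 26.4% × $13,637.00 = $5,081.77
Transit Levy: 8.1% × $25,637.00 = $2,076.60
Disability Insurance: 5% × $25,637.00 = $1,281.85
Pension Levy: 5% × $25,637.00 = $1,281.85
Total: $5,081.77 + $2,076.60 + $1,281.85 + $1,281.85 = $9,722.07

$9,722.07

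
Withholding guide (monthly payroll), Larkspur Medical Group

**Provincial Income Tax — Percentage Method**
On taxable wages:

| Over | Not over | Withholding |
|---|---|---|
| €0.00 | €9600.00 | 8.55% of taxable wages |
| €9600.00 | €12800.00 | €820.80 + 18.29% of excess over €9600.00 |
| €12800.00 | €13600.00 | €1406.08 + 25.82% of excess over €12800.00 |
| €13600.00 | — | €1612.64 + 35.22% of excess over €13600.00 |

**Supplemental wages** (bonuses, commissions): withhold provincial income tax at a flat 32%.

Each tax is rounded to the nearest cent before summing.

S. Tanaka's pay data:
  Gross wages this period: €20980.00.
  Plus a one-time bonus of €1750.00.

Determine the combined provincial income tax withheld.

€4771.88

Provincial Income Tax: taxable = €20980.00
  €1612.64 + 35.22% × (€20980.00 − €13600.00) = €1612.64 + 35.22% × €7380.00 = €4211.88
Supplemental (32% flat on bonus): 32% × €1750.00 = €560.00
Total provincial income tax: €4211.88 + €560.00 = €4771.88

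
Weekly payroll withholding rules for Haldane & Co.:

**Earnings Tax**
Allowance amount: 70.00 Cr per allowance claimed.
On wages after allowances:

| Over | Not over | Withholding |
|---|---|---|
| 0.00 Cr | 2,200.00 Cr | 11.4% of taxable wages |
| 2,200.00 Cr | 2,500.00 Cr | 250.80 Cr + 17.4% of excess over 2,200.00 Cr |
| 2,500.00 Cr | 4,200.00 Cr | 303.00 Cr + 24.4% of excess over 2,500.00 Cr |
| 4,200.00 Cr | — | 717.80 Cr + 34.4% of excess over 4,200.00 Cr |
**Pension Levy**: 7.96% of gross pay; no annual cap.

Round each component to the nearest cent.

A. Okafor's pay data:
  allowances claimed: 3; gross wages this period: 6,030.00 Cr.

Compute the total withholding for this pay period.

1,755.07 Cr

Earnings Tax: taxable = 6,030.00 Cr − 3×70.00 Cr = 5,820.00 Cr
  717.80 Cr + 34.4% × (5,820.00 Cr − 4,200.00 Cr) = 717.80 Cr + 34.4% × 1,620.00 Cr = 1,275.08 Cr
Pension Levy: 7.96% × 6,030.00 Cr = 479.99 Cr
Total: 1,275.08 Cr + 479.99 Cr = 1,755.07 Cr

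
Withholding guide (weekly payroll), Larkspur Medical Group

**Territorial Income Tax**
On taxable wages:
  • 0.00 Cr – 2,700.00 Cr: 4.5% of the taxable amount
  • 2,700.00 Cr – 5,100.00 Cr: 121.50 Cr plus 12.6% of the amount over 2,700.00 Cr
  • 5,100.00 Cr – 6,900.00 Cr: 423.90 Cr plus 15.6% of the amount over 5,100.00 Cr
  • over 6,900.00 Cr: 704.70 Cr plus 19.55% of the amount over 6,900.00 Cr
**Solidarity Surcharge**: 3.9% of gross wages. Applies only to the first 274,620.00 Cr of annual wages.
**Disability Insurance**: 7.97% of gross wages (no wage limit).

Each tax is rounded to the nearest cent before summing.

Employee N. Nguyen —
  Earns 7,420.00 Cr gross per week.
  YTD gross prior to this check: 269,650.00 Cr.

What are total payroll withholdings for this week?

1,591.56 Cr

Territorial Income Tax: taxable = 7,420.00 Cr
  704.70 Cr + 19.55% × (7,420.00 Cr − 6,900.00 Cr) = 704.70 Cr + 19.55% × 520.00 Cr = 806.36 Cr
Solidarity Surcharge: cap 274,620.00 Cr − YTD 269,650.00 Cr = 4,970.00 Cr subject; 3.9% × 4,970.00 Cr = 193.83 Cr
Disability Insurance: 7.97% × 7,420.00 Cr = 591.37 Cr
Total: 806.36 Cr + 193.83 Cr + 591.37 Cr = 1,591.56 Cr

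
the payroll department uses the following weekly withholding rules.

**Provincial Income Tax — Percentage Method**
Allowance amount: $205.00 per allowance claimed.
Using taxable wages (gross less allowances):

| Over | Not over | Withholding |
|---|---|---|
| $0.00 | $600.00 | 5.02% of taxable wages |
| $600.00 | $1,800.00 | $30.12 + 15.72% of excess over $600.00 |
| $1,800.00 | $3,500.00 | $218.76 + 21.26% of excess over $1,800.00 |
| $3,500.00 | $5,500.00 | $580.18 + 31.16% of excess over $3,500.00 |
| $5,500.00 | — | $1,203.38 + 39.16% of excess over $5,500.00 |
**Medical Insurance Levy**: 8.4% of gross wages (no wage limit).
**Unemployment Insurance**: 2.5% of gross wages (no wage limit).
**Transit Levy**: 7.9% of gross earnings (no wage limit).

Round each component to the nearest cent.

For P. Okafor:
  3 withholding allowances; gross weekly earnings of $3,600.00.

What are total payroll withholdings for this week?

Provincial Income Tax: taxable = $3,600.00 − 3×$205.00 = $2,985.00
  $218.76 + 21.26% × ($2,985.00 − $1,800.00) = $218.76 + 21.26% × $1,185.00 = $470.69
Medical Insurance Levy: 8.4% × $3,600.00 = $302.40
Unemployment Insurance: 2.5% × $3,600.00 = $90.00
Transit Levy: 7.9% × $3,600.00 = $284.40
Total: $470.69 + $302.40 + $90.00 + $284.40 = $1,147.49

$1,147.49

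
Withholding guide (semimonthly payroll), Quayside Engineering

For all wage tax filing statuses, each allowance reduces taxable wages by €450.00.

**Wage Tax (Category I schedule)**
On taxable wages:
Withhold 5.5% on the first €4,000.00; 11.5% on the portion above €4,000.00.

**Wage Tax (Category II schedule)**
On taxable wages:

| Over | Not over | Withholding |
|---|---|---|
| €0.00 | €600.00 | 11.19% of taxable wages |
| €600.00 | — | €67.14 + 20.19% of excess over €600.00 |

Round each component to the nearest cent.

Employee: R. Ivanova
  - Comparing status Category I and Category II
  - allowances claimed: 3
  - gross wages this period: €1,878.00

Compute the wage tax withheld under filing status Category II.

Wage Tax (Category II): taxable = €1,878.00 − 3×€450.00 = €528.00
  11.19% × €528.00 = €59.08

€59.08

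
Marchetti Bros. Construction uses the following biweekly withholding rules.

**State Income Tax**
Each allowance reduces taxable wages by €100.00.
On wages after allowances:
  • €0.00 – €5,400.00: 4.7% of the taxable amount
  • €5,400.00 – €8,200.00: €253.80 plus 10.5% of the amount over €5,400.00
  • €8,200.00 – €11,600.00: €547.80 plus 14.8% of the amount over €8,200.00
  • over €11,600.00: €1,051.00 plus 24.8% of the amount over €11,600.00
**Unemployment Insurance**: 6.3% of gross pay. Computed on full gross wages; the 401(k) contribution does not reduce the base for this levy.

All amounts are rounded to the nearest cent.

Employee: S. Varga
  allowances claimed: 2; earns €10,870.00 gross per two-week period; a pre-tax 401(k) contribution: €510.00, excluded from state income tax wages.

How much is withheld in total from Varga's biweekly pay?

State Income Tax: taxable = €10,870.00 − €510.00 − 2×€100.00 = €10,160.00
  €547.80 + 14.8% × (€10,160.00 − €8,200.00) = €547.80 + 14.8% × €1,960.00 = €837.88
Unemployment Insurance: 6.3% × €10,870.00 = €684.81
Total: €837.88 + €684.81 = €1,522.69

€1,522.69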